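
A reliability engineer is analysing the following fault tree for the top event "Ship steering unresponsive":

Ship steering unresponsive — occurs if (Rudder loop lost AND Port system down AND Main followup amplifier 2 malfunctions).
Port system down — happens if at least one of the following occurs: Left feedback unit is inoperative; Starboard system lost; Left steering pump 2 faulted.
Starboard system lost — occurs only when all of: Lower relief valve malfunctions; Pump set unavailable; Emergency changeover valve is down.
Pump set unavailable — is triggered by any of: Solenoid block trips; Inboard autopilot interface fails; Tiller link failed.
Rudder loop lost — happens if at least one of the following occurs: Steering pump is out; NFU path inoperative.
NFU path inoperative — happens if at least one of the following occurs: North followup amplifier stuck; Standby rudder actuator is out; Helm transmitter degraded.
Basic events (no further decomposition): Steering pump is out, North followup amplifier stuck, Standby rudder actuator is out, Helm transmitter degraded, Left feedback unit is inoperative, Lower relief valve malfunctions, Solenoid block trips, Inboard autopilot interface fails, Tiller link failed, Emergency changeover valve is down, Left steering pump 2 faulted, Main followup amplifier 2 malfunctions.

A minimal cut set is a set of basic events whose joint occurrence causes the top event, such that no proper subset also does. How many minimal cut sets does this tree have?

20

NFU path inoperative [OR]: union of children's cut sets → 3 cut set(s).
Rudder loop lost [OR]: union of children's cut sets → 4 cut set(s).
Pump set unavailable [OR]: union of children's cut sets → 3 cut set(s).
Starboard system lost [AND]: one cut set from each child combined → 1 × 3 × 1 = 3 cut set(s).
Port system down [OR]: union of children's cut sets → 5 cut set(s).
Ship steering unresponsive [AND]: one cut set from each child combined → 4 × 5 × 1 = 20 cut set(s).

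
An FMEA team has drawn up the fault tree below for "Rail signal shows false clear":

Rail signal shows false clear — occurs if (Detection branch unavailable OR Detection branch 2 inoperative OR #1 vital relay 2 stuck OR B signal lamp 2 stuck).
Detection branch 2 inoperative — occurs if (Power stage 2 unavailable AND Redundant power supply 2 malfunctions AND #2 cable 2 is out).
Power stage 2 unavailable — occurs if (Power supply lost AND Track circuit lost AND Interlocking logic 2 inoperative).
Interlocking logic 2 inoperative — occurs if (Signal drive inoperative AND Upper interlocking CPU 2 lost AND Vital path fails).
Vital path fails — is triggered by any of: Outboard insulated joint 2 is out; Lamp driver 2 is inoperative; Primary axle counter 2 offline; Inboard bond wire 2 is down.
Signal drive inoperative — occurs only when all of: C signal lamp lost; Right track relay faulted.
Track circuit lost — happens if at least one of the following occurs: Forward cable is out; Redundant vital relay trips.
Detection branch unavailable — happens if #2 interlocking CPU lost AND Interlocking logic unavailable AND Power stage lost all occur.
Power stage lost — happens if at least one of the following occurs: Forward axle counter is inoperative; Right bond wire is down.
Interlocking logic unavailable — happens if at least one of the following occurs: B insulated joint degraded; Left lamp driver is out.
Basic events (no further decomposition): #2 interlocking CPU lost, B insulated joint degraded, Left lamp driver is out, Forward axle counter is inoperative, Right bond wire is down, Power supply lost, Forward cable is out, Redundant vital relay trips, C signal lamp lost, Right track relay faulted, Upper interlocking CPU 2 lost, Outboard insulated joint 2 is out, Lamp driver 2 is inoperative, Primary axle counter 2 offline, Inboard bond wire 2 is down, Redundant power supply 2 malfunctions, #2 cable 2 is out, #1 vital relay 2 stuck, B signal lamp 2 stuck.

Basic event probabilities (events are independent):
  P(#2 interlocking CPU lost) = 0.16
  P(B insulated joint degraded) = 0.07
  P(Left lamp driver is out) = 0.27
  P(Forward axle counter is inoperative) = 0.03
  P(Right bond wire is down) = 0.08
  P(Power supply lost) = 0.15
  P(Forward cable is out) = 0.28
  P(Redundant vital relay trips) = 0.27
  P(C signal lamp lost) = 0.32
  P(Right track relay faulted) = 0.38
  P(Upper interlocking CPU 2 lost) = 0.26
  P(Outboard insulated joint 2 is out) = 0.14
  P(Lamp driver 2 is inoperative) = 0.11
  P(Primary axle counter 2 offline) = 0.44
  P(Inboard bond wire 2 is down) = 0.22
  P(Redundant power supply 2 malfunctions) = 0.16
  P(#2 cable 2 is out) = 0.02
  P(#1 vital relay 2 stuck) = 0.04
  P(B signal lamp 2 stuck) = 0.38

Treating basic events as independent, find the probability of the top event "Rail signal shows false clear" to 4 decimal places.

P(Interlocking logic unavailable) [OR] = 1 − (1−0.07) × (1−0.27) = 0.321100
P(Power stage lost) [OR] = 1 − (1−0.03) × (1−0.08) = 0.107600
P(Detection branch unavailable) [AND] = 0.16 × 0.321100 × 0.107600 = 0.005528
P(Track circuit lost) [OR] = 1 − (1−0.28) × (1−0.27) = 0.474400
P(Signal drive inoperative) [AND] = 0.32 × 0.38 = 0.121600
P(Vital path fails) [OR] = 1 − (1−0.14) × (1−0.11) × (1−0.44) × (1−0.22) = 0.665673
P(Interlocking logic 2 inoperative) [AND] = 0.121600 × 0.26 × 0.665673 = 0.021046
P(Power stage 2 unavailable) [AND] = 0.15 × 0.474400 × 0.021046 = 0.001498
P(Detection branch 2 inoperative) [AND] = 0.001498 × 0.16 × 0.02 = 0.000005
P(Rail signal shows false clear) [OR] = 1 − (1−0.005528) × (1−0.000005) × (1−0.04) × (1−0.38) = 0.408093
Rounded to 4 decimal places: P(Rail signal shows false clear) ≈ 0.4081.

0.4081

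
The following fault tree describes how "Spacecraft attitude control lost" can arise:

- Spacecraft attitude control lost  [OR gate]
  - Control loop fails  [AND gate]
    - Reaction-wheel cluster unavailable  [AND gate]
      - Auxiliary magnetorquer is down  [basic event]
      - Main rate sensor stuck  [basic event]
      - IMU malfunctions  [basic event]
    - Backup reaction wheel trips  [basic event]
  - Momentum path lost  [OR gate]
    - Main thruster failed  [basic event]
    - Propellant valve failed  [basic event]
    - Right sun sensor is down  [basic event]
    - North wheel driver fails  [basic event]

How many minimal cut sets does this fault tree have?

5

Reaction-wheel cluster unavailable [AND]: one cut set from each child combined → 1 × 1 × 1 = 1 cut set(s).
Control loop fails [AND]: one cut set from each child combined → 1 × 1 = 1 cut set(s).
Momentum path lost [OR]: union of children's cut sets → 4 cut set(s).
Spacecraft attitude control lost [OR]: union of children's cut sets → 5 cut set(s).
Minimal cut sets: {Auxiliary magnetorquer is down, Backup reaction wheel trips, IMU malfunctions, Main rate sensor stuck}; {Main thruster failed}; {Propellant valve failed}; {Right sun sensor is down}; {North wheel driver fails}.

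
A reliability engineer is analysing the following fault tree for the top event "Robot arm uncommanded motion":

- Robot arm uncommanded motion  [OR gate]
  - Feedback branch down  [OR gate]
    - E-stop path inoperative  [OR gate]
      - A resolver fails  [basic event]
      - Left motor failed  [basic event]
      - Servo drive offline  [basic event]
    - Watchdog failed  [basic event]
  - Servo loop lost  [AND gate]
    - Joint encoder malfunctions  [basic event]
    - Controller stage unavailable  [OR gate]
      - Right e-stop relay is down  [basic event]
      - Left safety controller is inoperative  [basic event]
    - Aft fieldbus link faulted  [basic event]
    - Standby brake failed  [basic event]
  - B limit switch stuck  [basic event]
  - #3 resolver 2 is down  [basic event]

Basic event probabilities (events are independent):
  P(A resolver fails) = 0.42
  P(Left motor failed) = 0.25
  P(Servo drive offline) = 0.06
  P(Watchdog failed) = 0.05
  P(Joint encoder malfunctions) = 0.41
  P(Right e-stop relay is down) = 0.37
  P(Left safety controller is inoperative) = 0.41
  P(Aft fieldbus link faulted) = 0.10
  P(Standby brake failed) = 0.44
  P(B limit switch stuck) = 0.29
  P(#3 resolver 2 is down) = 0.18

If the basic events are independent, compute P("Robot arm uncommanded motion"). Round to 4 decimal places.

0.7764

P(E-stop path inoperative) [OR] = 1 − (1−0.42) × (1−0.25) × (1−0.06) = 0.591100
P(Feedback branch down) [OR] = 1 − (1−0.591100) × (1−0.05) = 0.611545
P(Controller stage unavailable) [OR] = 1 − (1−0.37) × (1−0.41) = 0.628300
P(Servo loop lost) [AND] = 0.41 × 0.628300 × 0.10 × 0.44 = 0.011335
P(Robot arm uncommanded motion) [OR] = 1 − (1−0.611545) × (1−0.011335) × (1−0.29) × (1−0.18) = 0.776405
Rounded to 4 decimal places: P(Robot arm uncommanded motion) ≈ 0.7764.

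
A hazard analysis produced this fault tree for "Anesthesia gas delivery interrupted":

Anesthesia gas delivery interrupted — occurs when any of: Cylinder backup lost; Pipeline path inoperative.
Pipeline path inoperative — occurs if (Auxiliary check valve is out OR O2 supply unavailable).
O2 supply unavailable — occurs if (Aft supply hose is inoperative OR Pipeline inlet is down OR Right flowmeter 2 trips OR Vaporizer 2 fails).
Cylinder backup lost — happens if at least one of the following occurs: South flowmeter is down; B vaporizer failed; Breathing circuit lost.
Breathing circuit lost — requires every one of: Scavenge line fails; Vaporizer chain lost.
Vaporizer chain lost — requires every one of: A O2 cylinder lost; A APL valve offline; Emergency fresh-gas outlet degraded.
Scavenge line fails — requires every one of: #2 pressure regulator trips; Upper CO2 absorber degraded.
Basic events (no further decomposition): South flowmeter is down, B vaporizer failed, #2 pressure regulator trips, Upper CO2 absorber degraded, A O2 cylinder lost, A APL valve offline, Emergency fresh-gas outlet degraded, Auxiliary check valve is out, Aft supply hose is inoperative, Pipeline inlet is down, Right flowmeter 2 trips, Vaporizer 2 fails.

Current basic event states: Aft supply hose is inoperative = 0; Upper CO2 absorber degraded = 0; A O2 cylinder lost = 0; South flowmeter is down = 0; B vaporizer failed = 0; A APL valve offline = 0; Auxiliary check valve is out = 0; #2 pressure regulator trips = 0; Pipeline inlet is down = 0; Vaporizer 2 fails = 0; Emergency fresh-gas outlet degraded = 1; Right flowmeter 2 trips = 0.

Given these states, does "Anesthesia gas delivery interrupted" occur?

No

Scavenge line fails [AND]: #2 pressure regulator trips=not, Upper CO2 absorber degraded=not → not all inputs occur → does not occur.
Vaporizer chain lost [AND]: A O2 cylinder lost=not, A APL valve offline=not, Emergency fresh-gas outlet degraded=occurs → not all inputs occur → does not occur.
Breathing circuit lost [AND]: Scavenge line fails=not, Vaporizer chain lost=not → not all inputs occur → does not occur.
Cylinder backup lost [OR]: South flowmeter is down=not, B vaporizer failed=not, Breathing circuit lost=not → no input occurs → does not occur.
O2 supply unavailable [OR]: Aft supply hose is inoperative=not, Pipeline inlet is down=not, Right flowmeter 2 trips=not, Vaporizer 2 fails=not → no input occurs → does not occur.
Pipeline path inoperative [OR]: Auxiliary check valve is out=not, O2 supply unavailable=not → no input occurs → does not occur.
Anesthesia gas delivery interrupted [OR]: Cylinder backup lost=not, Pipeline path inoperative=not → no input occurs → does not occur.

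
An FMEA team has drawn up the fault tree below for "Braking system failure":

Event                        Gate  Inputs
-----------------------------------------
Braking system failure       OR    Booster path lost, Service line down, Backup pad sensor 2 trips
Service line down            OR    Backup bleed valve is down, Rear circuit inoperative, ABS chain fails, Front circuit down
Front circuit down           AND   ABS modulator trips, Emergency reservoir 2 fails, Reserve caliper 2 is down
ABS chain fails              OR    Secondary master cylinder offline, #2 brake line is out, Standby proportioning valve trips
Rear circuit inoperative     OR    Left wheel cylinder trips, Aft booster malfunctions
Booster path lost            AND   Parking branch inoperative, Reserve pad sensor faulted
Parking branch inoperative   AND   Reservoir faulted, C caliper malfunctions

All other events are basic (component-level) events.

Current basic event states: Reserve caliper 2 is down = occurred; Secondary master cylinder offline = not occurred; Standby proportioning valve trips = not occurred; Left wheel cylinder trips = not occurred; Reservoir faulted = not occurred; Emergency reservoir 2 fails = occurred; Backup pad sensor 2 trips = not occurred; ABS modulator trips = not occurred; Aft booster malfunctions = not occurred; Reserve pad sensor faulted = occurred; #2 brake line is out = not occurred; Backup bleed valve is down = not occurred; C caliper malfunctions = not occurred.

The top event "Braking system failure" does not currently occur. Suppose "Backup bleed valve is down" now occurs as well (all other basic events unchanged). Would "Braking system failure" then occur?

Counterfactual: set "Backup bleed valve is down" to occurred.
Parking branch inoperative [AND]: Reservoir faulted=not, C caliper malfunctions=not → not all inputs occur → does not occur.
Booster path lost [AND]: Parking branch inoperative=not, Reserve pad sensor faulted=occurs → not all inputs occur → does not occur.
Rear circuit inoperative [OR]: Left wheel cylinder trips=not, Aft booster malfunctions=not → no input occurs → does not occur.
ABS chain fails [OR]: Secondary master cylinder offline=not, #2 brake line is out=not, Standby proportioning valve trips=not → no input occurs → does not occur.
Front circuit down [AND]: ABS modulator trips=not, Emergency reservoir 2 fails=occurs, Reserve caliper 2 is down=occurs → not all inputs occur → does not occur.
Service line down [OR]: Backup bleed valve is down=occurs, Rear circuit inoperative=not, ABS chain fails=not, Front circuit down=not → at least one input occurs → occurs.
Braking system failure [OR]: Booster path lost=not, Service line down=occurs, Backup pad sensor 2 trips=not → at least one input occurs → occurs.

Yes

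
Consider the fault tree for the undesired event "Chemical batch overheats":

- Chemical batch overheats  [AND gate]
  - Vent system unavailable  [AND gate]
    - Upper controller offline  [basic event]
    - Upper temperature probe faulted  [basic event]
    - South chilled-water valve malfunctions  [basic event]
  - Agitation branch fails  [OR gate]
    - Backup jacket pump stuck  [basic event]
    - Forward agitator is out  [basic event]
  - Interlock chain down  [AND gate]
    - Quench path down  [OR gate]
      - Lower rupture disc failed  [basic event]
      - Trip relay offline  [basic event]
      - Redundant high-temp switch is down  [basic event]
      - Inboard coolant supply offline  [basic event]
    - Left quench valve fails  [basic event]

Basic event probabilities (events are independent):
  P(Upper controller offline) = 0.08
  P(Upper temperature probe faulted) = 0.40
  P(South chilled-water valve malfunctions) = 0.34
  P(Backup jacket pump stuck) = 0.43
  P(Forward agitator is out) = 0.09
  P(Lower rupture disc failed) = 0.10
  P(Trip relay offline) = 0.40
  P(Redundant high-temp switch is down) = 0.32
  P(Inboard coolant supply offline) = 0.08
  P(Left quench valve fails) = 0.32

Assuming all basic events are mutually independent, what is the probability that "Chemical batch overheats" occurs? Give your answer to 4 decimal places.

P(Vent system unavailable) [AND] = 0.08 × 0.40 × 0.34 = 0.010880
P(Agitation branch fails) [OR] = 1 − (1−0.43) × (1−0.09) = 0.481300
P(Quench path down) [OR] = 1 − (1−0.10) × (1−0.40) × (1−0.32) × (1−0.08) = 0.662176
P(Interlock chain down) [AND] = 0.662176 × 0.32 = 0.211896
P(Chemical batch overheats) [AND] = 0.010880 × 0.481300 × 0.211896 = 0.001110
Rounded to 4 decimal places: P(Chemical batch overheats) ≈ 0.0011.

0.0011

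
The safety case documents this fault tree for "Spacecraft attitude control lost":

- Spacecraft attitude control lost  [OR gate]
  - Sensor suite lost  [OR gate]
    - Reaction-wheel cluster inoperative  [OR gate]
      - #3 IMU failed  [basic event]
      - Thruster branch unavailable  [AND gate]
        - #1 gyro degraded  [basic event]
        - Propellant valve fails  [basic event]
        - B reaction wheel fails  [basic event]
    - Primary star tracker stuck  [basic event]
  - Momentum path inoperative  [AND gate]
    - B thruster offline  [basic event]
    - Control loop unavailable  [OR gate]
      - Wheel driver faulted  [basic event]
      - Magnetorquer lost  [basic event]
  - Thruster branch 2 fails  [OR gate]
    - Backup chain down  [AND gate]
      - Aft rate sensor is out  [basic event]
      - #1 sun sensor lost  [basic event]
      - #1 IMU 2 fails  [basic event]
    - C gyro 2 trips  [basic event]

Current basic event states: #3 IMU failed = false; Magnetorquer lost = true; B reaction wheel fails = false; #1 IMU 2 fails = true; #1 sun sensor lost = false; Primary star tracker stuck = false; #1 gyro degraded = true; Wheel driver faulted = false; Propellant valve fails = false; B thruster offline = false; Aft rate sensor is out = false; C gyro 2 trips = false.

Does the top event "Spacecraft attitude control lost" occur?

No

Thruster branch unavailable [AND]: #1 gyro degraded=occurs, Propellant valve fails=not, B reaction wheel fails=not → not all inputs occur → does not occur.
Reaction-wheel cluster inoperative [OR]: #3 IMU failed=not, Thruster branch unavailable=not → no input occurs → does not occur.
Sensor suite lost [OR]: Reaction-wheel cluster inoperative=not, Primary star tracker stuck=not → no input occurs → does not occur.
Control loop unavailable [OR]: Wheel driver faulted=not, Magnetorquer lost=occurs → at least one input occurs → occurs.
Momentum path inoperative [AND]: B thruster offline=not, Control loop unavailable=occurs → not all inputs occur → does not occur.
Backup chain down [AND]: Aft rate sensor is out=not, #1 sun sensor lost=not, #1 IMU 2 fails=occurs → not all inputs occur → does not occur.
Thruster branch 2 fails [OR]: Backup chain down=not, C gyro 2 trips=not → no input occurs → does not occur.
Spacecraft attitude control lost [OR]: Sensor suite lost=not, Momentum path inoperative=not, Thruster branch 2 fails=not → no input occurs → does not occur.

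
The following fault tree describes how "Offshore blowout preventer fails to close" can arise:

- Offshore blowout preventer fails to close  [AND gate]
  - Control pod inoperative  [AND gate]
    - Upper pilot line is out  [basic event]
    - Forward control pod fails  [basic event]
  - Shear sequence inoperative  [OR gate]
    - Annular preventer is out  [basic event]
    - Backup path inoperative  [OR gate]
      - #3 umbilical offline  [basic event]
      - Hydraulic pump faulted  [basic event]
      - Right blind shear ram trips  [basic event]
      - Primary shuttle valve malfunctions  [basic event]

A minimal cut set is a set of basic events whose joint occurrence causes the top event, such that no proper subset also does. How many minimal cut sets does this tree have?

Control pod inoperative [AND]: one cut set from each child combined → 1 × 1 = 1 cut set(s).
Backup path inoperative [OR]: union of children's cut sets → 4 cut set(s).
Shear sequence inoperative [OR]: union of children's cut sets → 5 cut set(s).
Offshore blowout preventer fails to close [AND]: one cut set from each child combined → 1 × 5 = 5 cut set(s).
Minimal cut sets: {Annular preventer is out, Forward control pod fails, Upper pilot line is out}; {#3 umbilical offline, Forward control pod fails, Upper pilot line is out}; {Forward control pod fails, Hydraulic pump faulted, Upper pilot line is out}; {Forward control pod fails, Right blind shear ram trips, Upper pilot line is out}; {Forward control pod fails, Primary shuttle valve malfunctions, Upper pilot line is out}.

5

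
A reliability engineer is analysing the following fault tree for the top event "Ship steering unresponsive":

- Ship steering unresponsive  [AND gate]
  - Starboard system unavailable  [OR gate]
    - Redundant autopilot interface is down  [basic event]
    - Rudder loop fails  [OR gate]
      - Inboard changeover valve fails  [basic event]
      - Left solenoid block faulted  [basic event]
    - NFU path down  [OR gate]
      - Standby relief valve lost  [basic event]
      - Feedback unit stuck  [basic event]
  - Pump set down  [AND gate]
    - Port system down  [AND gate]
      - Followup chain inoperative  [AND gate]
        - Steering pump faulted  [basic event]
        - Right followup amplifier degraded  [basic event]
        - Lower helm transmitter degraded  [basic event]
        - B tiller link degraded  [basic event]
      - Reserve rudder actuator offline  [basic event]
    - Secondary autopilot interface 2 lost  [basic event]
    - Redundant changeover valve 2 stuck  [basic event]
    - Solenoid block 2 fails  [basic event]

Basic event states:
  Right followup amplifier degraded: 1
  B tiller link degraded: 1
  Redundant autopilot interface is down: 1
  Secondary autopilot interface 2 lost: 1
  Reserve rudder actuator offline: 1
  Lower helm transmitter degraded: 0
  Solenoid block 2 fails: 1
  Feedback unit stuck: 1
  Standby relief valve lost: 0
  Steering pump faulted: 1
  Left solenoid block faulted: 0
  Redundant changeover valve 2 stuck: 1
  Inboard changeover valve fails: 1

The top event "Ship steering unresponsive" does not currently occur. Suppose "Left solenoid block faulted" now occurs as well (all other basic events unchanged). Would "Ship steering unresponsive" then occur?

Counterfactual: set "Left solenoid block faulted" to occurred.
Rudder loop fails [OR]: Inboard changeover valve fails=occurs, Left solenoid block faulted=occurs → at least one input occurs → occurs.
NFU path down [OR]: Standby relief valve lost=not, Feedback unit stuck=occurs → at least one input occurs → occurs.
Starboard system unavailable [OR]: Redundant autopilot interface is down=occurs, Rudder loop fails=occurs, NFU path down=occurs → at least one input occurs → occurs.
Followup chain inoperative [AND]: Steering pump faulted=occurs, Right followup amplifier degraded=occurs, Lower helm transmitter degraded=not, B tiller link degraded=occurs → not all inputs occur → does not occur.
Port system down [AND]: Followup chain inoperative=not, Reserve rudder actuator offline=occurs → not all inputs occur → does not occur.
Pump set down [AND]: Port system down=not, Secondary autopilot interface 2 lost=occurs, Redundant changeover valve 2 stuck=occurs, Solenoid block 2 fails=occurs → not all inputs occur → does not occur.
Ship steering unresponsive [AND]: Starboard system unavailable=occurs, Pump set down=not → not all inputs occur → does not occur.

No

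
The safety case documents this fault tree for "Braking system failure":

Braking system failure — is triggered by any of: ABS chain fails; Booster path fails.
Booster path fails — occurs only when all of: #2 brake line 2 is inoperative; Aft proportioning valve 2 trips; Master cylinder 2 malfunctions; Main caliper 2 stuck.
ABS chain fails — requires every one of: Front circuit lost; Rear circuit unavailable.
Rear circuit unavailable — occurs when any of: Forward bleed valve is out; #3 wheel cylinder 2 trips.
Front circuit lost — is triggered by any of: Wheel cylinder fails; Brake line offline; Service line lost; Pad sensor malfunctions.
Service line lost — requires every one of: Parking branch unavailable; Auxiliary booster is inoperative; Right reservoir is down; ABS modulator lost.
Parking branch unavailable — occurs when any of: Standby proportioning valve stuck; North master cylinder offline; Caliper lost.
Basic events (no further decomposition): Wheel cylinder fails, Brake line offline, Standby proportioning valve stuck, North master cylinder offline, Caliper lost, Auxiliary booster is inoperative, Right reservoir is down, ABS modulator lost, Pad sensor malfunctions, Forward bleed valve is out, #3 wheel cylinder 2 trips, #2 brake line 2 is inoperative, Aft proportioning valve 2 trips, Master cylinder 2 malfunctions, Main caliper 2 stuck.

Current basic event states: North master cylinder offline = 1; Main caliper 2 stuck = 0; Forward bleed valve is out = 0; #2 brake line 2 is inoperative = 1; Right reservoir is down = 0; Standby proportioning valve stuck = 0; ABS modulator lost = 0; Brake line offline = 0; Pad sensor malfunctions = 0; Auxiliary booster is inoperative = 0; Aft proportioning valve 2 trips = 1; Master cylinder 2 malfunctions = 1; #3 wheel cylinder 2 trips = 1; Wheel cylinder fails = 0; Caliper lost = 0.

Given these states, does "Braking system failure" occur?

No

Parking branch unavailable [OR]: Standby proportioning valve stuck=not, North master cylinder offline=occurs, Caliper lost=not → at least one input occurs → occurs.
Service line lost [AND]: Parking branch unavailable=occurs, Auxiliary booster is inoperative=not, Right reservoir is down=not, ABS modulator lost=not → not all inputs occur → does not occur.
Front circuit lost [OR]: Wheel cylinder fails=not, Brake line offline=not, Service line lost=not, Pad sensor malfunctions=not → no input occurs → does not occur.
Rear circuit unavailable [OR]: Forward bleed valve is out=not, #3 wheel cylinder 2 trips=occurs → at least one input occurs → occurs.
ABS chain fails [AND]: Front circuit lost=not, Rear circuit unavailable=occurs → not all inputs occur → does not occur.
Booster path fails [AND]: #2 brake line 2 is inoperative=occurs, Aft proportioning valve 2 trips=occurs, Master cylinder 2 malfunctions=occurs, Main caliper 2 stuck=not → not all inputs occur → does not occur.
Braking system failure [OR]: ABS chain fails=not, Booster path fails=not → no input occurs → does not occur.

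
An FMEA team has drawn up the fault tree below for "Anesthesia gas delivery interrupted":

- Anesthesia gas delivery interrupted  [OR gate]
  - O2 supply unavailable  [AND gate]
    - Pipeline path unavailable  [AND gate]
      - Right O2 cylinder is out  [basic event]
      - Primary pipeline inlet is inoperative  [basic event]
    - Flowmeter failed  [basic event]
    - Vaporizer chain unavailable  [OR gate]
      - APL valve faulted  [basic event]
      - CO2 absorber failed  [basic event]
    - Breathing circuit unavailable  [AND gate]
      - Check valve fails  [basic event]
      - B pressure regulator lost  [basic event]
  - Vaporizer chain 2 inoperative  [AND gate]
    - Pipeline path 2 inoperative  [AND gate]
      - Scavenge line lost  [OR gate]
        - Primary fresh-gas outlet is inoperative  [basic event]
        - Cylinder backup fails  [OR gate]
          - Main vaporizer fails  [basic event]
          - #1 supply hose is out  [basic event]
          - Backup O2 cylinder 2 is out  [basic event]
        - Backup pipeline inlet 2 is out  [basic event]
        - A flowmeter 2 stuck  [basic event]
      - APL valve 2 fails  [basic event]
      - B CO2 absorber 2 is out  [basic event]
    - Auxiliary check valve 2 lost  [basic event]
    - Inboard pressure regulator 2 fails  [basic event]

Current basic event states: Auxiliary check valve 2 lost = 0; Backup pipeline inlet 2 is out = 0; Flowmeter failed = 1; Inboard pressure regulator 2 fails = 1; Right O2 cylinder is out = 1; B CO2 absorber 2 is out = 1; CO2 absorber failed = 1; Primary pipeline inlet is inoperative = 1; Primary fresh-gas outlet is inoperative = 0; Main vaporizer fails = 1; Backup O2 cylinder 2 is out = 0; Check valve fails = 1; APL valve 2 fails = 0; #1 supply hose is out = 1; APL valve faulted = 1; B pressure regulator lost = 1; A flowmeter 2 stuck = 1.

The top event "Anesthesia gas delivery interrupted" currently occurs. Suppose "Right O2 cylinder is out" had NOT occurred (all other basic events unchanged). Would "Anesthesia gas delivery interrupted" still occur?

No

Counterfactual: set "Right O2 cylinder is out" to not occurred.
Pipeline path unavailable [AND]: Right O2 cylinder is out=not, Primary pipeline inlet is inoperative=occurs → not all inputs occur → does not occur.
Vaporizer chain unavailable [OR]: APL valve faulted=occurs, CO2 absorber failed=occurs → at least one input occurs → occurs.
Breathing circuit unavailable [AND]: Check valve fails=occurs, B pressure regulator lost=occurs → all inputs occur → occurs.
O2 supply unavailable [AND]: Pipeline path unavailable=not, Flowmeter failed=occurs, Vaporizer chain unavailable=occurs, Breathing circuit unavailable=occurs → not all inputs occur → does not occur.
Cylinder backup fails [OR]: Main vaporizer fails=occurs, #1 supply hose is out=occurs, Backup O2 cylinder 2 is out=not → at least one input occurs → occurs.
Scavenge line lost [OR]: Primary fresh-gas outlet is inoperative=not, Cylinder backup fails=occurs, Backup pipeline inlet 2 is out=not, A flowmeter 2 stuck=occurs → at least one input occurs → occurs.
Pipeline path 2 inoperative [AND]: Scavenge line lost=occurs, APL valve 2 fails=not, B CO2 absorber 2 is out=occurs → not all inputs occur → does not occur.
Vaporizer chain 2 inoperative [AND]: Pipeline path 2 inoperative=not, Auxiliary check valve 2 lost=not, Inboard pressure regulator 2 fails=occurs → not all inputs occur → does not occur.
Anesthesia gas delivery interrupted [OR]: O2 supply unavailable=not, Vaporizer chain 2 inoperative=not → no input occurs → does not occur.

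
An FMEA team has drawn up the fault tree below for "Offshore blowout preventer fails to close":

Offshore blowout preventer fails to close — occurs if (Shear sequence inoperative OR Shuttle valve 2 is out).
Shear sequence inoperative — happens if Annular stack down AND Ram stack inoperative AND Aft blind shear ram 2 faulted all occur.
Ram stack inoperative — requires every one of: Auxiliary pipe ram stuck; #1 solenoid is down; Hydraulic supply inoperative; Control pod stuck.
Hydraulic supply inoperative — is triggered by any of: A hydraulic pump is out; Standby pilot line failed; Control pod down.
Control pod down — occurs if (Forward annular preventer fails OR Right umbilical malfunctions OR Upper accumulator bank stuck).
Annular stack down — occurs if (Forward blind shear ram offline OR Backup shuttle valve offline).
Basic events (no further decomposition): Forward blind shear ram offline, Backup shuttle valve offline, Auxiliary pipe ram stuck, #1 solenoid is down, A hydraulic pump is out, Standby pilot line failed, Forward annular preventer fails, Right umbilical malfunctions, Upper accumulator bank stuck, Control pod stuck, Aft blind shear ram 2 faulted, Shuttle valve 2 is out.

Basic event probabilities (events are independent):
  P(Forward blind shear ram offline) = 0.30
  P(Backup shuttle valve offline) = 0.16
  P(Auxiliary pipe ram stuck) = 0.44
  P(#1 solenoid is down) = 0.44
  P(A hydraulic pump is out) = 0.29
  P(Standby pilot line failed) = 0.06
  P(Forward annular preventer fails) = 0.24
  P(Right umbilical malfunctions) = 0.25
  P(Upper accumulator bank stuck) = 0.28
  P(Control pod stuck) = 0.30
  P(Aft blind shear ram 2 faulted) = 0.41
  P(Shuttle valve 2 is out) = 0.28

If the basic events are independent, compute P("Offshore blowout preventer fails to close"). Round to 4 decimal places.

0.2851

P(Annular stack down) [OR] = 1 − (1−0.30) × (1−0.16) = 0.412000
P(Control pod down) [OR] = 1 − (1−0.24) × (1−0.25) × (1−0.28) = 0.589600
P(Hydraulic supply inoperative) [OR] = 1 − (1−0.29) × (1−0.06) × (1−0.589600) = 0.726099
P(Ram stack inoperative) [AND] = 0.44 × 0.44 × 0.726099 × 0.30 = 0.042172
P(Shear sequence inoperative) [AND] = 0.412000 × 0.042172 × 0.41 = 0.007124
P(Offshore blowout preventer fails to close) [OR] = 1 − (1−0.007124) × (1−0.28) = 0.285129
Rounded to 4 decimal places: P(Offshore blowout preventer fails to close) ≈ 0.2851.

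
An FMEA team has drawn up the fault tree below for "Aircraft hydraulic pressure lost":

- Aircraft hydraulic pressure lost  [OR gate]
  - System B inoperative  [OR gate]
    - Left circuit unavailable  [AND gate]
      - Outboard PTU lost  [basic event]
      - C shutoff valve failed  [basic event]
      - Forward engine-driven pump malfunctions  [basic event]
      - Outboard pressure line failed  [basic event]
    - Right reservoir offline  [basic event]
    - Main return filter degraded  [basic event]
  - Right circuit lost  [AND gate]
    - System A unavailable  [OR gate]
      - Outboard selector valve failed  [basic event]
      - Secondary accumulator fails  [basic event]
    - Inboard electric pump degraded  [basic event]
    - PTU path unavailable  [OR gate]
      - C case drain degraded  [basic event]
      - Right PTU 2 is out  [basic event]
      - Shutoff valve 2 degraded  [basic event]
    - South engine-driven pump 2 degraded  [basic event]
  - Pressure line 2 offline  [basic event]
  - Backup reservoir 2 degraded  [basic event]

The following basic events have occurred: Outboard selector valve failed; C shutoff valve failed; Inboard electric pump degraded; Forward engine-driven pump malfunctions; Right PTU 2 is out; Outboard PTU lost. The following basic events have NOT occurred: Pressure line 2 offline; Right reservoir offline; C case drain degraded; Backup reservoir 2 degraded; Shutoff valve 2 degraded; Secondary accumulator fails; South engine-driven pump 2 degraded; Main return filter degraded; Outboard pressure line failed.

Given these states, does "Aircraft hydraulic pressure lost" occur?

No

Left circuit unavailable [AND]: Outboard PTU lost=occurs, C shutoff valve failed=occurs, Forward engine-driven pump malfunctions=occurs, Outboard pressure line failed=not → not all inputs occur → does not occur.
System B inoperative [OR]: Left circuit unavailable=not, Right reservoir offline=not, Main return filter degraded=not → no input occurs → does not occur.
System A unavailable [OR]: Outboard selector valve failed=occurs, Secondary accumulator fails=not → at least one input occurs → occurs.
PTU path unavailable [OR]: C case drain degraded=not, Right PTU 2 is out=occurs, Shutoff valve 2 degraded=not → at least one input occurs → occurs.
Right circuit lost [AND]: System A unavailable=occurs, Inboard electric pump degraded=occurs, PTU path unavailable=occurs, South engine-driven pump 2 degraded=not → not all inputs occur → does not occur.
Aircraft hydraulic pressure lost [OR]: System B inoperative=not, Right circuit lost=not, Pressure line 2 offline=not, Backup reservoir 2 degraded=not → no input occurs → does not occur.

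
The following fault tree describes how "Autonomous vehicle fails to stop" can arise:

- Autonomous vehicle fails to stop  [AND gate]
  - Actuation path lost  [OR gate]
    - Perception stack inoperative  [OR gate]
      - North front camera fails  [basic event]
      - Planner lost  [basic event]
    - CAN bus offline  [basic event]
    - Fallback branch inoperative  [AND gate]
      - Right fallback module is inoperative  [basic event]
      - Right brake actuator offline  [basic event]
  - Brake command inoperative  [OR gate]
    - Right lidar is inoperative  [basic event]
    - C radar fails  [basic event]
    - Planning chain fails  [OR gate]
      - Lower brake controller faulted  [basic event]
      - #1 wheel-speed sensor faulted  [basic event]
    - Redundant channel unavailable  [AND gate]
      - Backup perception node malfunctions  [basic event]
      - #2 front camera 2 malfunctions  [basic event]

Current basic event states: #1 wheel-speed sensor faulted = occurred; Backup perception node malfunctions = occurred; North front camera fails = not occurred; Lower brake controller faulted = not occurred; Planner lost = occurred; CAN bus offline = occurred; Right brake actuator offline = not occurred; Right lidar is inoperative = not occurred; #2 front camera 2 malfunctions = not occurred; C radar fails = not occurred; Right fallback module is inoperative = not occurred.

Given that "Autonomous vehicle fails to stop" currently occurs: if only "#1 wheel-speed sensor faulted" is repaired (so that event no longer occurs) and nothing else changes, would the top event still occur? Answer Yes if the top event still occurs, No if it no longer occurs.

No

Counterfactual: set "#1 wheel-speed sensor faulted" to not occurred.
Perception stack inoperative [OR]: North front camera fails=not, Planner lost=occurs → at least one input occurs → occurs.
Fallback branch inoperative [AND]: Right fallback module is inoperative=not, Right brake actuator offline=not → not all inputs occur → does not occur.
Actuation path lost [OR]: Perception stack inoperative=occurs, CAN bus offline=occurs, Fallback branch inoperative=not → at least one input occurs → occurs.
Planning chain fails [OR]: Lower brake controller faulted=not, #1 wheel-speed sensor faulted=not → no input occurs → does not occur.
Redundant channel unavailable [AND]: Backup perception node malfunctions=occurs, #2 front camera 2 malfunctions=not → not all inputs occur → does not occur.
Brake command inoperative [OR]: Right lidar is inoperative=not, C radar fails=not, Planning chain fails=not, Redundant channel unavailable=not → no input occurs → does not occur.
Autonomous vehicle fails to stop [AND]: Actuation path lost=occurs, Brake command inoperative=not → not all inputs occur → does not occur.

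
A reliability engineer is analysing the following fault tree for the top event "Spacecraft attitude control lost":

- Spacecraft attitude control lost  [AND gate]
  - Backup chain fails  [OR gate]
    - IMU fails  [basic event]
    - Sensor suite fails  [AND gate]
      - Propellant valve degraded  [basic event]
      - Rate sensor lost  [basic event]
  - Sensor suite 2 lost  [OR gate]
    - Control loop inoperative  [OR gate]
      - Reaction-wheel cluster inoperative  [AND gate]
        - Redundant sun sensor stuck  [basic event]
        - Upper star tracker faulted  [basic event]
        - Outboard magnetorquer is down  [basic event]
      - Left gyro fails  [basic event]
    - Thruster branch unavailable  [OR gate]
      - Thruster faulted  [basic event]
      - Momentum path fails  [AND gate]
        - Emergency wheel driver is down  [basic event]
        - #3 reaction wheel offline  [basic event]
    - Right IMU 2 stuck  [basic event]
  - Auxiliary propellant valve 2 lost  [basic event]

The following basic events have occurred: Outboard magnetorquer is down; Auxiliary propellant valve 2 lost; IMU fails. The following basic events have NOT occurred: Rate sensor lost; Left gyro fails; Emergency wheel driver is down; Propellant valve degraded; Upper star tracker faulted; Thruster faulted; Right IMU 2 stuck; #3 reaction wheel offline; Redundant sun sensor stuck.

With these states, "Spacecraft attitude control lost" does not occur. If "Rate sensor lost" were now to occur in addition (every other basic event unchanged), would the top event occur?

No

Counterfactual: set "Rate sensor lost" to occurred.
Sensor suite fails [AND]: Propellant valve degraded=not, Rate sensor lost=occurs → not all inputs occur → does not occur.
Backup chain fails [OR]: IMU fails=occurs, Sensor suite fails=not → at least one input occurs → occurs.
Reaction-wheel cluster inoperative [AND]: Redundant sun sensor stuck=not, Upper star tracker faulted=not, Outboard magnetorquer is down=occurs → not all inputs occur → does not occur.
Control loop inoperative [OR]: Reaction-wheel cluster inoperative=not, Left gyro fails=not → no input occurs → does not occur.
Momentum path fails [AND]: Emergency wheel driver is down=not, #3 reaction wheel offline=not → not all inputs occur → does not occur.
Thruster branch unavailable [OR]: Thruster faulted=not, Momentum path fails=not → no input occurs → does not occur.
Sensor suite 2 lost [OR]: Control loop inoperative=not, Thruster branch unavailable=not, Right IMU 2 stuck=not → no input occurs → does not occur.
Spacecraft attitude control lost [AND]: Backup chain fails=occurs, Sensor suite 2 lost=not, Auxiliary propellant valve 2 lost=occurs → not all inputs occur → does not occur.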